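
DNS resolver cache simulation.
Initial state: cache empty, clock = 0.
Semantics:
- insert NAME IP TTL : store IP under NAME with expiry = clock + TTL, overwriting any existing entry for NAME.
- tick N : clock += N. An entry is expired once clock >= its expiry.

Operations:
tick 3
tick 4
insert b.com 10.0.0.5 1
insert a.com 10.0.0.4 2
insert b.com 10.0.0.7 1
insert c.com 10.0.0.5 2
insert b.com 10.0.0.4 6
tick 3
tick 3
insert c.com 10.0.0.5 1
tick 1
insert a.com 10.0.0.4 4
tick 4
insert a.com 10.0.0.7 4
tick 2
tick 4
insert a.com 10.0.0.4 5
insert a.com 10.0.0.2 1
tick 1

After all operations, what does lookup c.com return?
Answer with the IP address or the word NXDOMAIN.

Answer: NXDOMAIN

Derivation:
Op 1: tick 3 -> clock=3.
Op 2: tick 4 -> clock=7.
Op 3: insert b.com -> 10.0.0.5 (expiry=7+1=8). clock=7
Op 4: insert a.com -> 10.0.0.4 (expiry=7+2=9). clock=7
Op 5: insert b.com -> 10.0.0.7 (expiry=7+1=8). clock=7
Op 6: insert c.com -> 10.0.0.5 (expiry=7+2=9). clock=7
Op 7: insert b.com -> 10.0.0.4 (expiry=7+6=13). clock=7
Op 8: tick 3 -> clock=10. purged={a.com,c.com}
Op 9: tick 3 -> clock=13. purged={b.com}
Op 10: insert c.com -> 10.0.0.5 (expiry=13+1=14). clock=13
Op 11: tick 1 -> clock=14. purged={c.com}
Op 12: insert a.com -> 10.0.0.4 (expiry=14+4=18). clock=14
Op 13: tick 4 -> clock=18. purged={a.com}
Op 14: insert a.com -> 10.0.0.7 (expiry=18+4=22). clock=18
Op 15: tick 2 -> clock=20.
Op 16: tick 4 -> clock=24. purged={a.com}
Op 17: insert a.com -> 10.0.0.4 (expiry=24+5=29). clock=24
Op 18: insert a.com -> 10.0.0.2 (expiry=24+1=25). clock=24
Op 19: tick 1 -> clock=25. purged={a.com}
lookup c.com: not in cache (expired or never inserted)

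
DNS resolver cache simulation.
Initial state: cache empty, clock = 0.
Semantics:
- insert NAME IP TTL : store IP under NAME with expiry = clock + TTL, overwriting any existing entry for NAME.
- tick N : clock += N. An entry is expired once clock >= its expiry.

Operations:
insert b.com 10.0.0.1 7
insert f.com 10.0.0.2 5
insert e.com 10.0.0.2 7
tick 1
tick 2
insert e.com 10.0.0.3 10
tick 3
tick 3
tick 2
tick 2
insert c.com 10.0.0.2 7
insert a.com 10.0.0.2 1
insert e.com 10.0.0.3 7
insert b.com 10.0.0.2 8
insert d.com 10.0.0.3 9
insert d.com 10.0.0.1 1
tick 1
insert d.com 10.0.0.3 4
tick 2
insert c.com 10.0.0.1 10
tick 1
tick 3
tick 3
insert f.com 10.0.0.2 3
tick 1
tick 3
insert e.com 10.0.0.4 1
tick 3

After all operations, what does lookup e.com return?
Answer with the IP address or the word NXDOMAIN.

Answer: NXDOMAIN

Derivation:
Op 1: insert b.com -> 10.0.0.1 (expiry=0+7=7). clock=0
Op 2: insert f.com -> 10.0.0.2 (expiry=0+5=5). clock=0
Op 3: insert e.com -> 10.0.0.2 (expiry=0+7=7). clock=0
Op 4: tick 1 -> clock=1.
Op 5: tick 2 -> clock=3.
Op 6: insert e.com -> 10.0.0.3 (expiry=3+10=13). clock=3
Op 7: tick 3 -> clock=6. purged={f.com}
Op 8: tick 3 -> clock=9. purged={b.com}
Op 9: tick 2 -> clock=11.
Op 10: tick 2 -> clock=13. purged={e.com}
Op 11: insert c.com -> 10.0.0.2 (expiry=13+7=20). clock=13
Op 12: insert a.com -> 10.0.0.2 (expiry=13+1=14). clock=13
Op 13: insert e.com -> 10.0.0.3 (expiry=13+7=20). clock=13
Op 14: insert b.com -> 10.0.0.2 (expiry=13+8=21). clock=13
Op 15: insert d.com -> 10.0.0.3 (expiry=13+9=22). clock=13
Op 16: insert d.com -> 10.0.0.1 (expiry=13+1=14). clock=13
Op 17: tick 1 -> clock=14. purged={a.com,d.com}
Op 18: insert d.com -> 10.0.0.3 (expiry=14+4=18). clock=14
Op 19: tick 2 -> clock=16.
Op 20: insert c.com -> 10.0.0.1 (expiry=16+10=26). clock=16
Op 21: tick 1 -> clock=17.
Op 22: tick 3 -> clock=20. purged={d.com,e.com}
Op 23: tick 3 -> clock=23. purged={b.com}
Op 24: insert f.com -> 10.0.0.2 (expiry=23+3=26). clock=23
Op 25: tick 1 -> clock=24.
Op 26: tick 3 -> clock=27. purged={c.com,f.com}
Op 27: insert e.com -> 10.0.0.4 (expiry=27+1=28). clock=27
Op 28: tick 3 -> clock=30. purged={e.com}
lookup e.com: not in cache (expired or never inserted)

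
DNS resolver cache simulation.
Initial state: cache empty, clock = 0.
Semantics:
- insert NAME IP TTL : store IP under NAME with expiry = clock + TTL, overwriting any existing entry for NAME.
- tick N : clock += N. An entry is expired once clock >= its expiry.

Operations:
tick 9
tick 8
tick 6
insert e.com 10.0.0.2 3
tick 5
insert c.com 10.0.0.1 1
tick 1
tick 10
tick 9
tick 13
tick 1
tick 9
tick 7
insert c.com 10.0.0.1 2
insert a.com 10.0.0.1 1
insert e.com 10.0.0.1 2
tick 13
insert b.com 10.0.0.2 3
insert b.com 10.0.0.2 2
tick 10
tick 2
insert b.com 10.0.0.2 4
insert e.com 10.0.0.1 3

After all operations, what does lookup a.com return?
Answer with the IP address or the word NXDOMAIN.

Op 1: tick 9 -> clock=9.
Op 2: tick 8 -> clock=17.
Op 3: tick 6 -> clock=23.
Op 4: insert e.com -> 10.0.0.2 (expiry=23+3=26). clock=23
Op 5: tick 5 -> clock=28. purged={e.com}
Op 6: insert c.com -> 10.0.0.1 (expiry=28+1=29). clock=28
Op 7: tick 1 -> clock=29. purged={c.com}
Op 8: tick 10 -> clock=39.
Op 9: tick 9 -> clock=48.
Op 10: tick 13 -> clock=61.
Op 11: tick 1 -> clock=62.
Op 12: tick 9 -> clock=71.
Op 13: tick 7 -> clock=78.
Op 14: insert c.com -> 10.0.0.1 (expiry=78+2=80). clock=78
Op 15: insert a.com -> 10.0.0.1 (expiry=78+1=79). clock=78
Op 16: insert e.com -> 10.0.0.1 (expiry=78+2=80). clock=78
Op 17: tick 13 -> clock=91. purged={a.com,c.com,e.com}
Op 18: insert b.com -> 10.0.0.2 (expiry=91+3=94). clock=91
Op 19: insert b.com -> 10.0.0.2 (expiry=91+2=93). clock=91
Op 20: tick 10 -> clock=101. purged={b.com}
Op 21: tick 2 -> clock=103.
Op 22: insert b.com -> 10.0.0.2 (expiry=103+4=107). clock=103
Op 23: insert e.com -> 10.0.0.1 (expiry=103+3=106). clock=103
lookup a.com: not in cache (expired or never inserted)

Answer: NXDOMAIN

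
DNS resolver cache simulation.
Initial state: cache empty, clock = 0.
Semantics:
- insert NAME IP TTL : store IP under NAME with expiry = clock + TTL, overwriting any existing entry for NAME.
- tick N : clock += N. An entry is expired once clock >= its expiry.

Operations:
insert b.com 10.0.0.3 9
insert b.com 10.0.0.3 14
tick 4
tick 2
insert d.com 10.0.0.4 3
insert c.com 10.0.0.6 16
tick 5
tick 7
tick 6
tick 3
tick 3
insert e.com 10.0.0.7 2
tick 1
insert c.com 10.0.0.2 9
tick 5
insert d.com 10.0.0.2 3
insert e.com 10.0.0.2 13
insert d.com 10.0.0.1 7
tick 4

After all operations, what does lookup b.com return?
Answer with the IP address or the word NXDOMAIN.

Answer: NXDOMAIN

Derivation:
Op 1: insert b.com -> 10.0.0.3 (expiry=0+9=9). clock=0
Op 2: insert b.com -> 10.0.0.3 (expiry=0+14=14). clock=0
Op 3: tick 4 -> clock=4.
Op 4: tick 2 -> clock=6.
Op 5: insert d.com -> 10.0.0.4 (expiry=6+3=9). clock=6
Op 6: insert c.com -> 10.0.0.6 (expiry=6+16=22). clock=6
Op 7: tick 5 -> clock=11. purged={d.com}
Op 8: tick 7 -> clock=18. purged={b.com}
Op 9: tick 6 -> clock=24. purged={c.com}
Op 10: tick 3 -> clock=27.
Op 11: tick 3 -> clock=30.
Op 12: insert e.com -> 10.0.0.7 (expiry=30+2=32). clock=30
Op 13: tick 1 -> clock=31.
Op 14: insert c.com -> 10.0.0.2 (expiry=31+9=40). clock=31
Op 15: tick 5 -> clock=36. purged={e.com}
Op 16: insert d.com -> 10.0.0.2 (expiry=36+3=39). clock=36
Op 17: insert e.com -> 10.0.0.2 (expiry=36+13=49). clock=36
Op 18: insert d.com -> 10.0.0.1 (expiry=36+7=43). clock=36
Op 19: tick 4 -> clock=40. purged={c.com}
lookup b.com: not in cache (expired or never inserted)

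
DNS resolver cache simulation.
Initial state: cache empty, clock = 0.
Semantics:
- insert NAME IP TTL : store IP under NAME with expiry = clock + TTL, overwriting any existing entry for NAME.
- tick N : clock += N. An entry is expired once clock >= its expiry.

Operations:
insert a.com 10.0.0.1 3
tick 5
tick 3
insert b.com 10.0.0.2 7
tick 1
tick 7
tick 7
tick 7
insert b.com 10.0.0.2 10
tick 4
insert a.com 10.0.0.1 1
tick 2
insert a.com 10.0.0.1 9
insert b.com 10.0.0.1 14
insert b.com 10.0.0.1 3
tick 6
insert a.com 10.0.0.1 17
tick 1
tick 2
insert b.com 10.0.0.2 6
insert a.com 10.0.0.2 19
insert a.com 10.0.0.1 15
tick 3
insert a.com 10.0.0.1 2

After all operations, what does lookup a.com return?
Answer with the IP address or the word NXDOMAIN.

Op 1: insert a.com -> 10.0.0.1 (expiry=0+3=3). clock=0
Op 2: tick 5 -> clock=5. purged={a.com}
Op 3: tick 3 -> clock=8.
Op 4: insert b.com -> 10.0.0.2 (expiry=8+7=15). clock=8
Op 5: tick 1 -> clock=9.
Op 6: tick 7 -> clock=16. purged={b.com}
Op 7: tick 7 -> clock=23.
Op 8: tick 7 -> clock=30.
Op 9: insert b.com -> 10.0.0.2 (expiry=30+10=40). clock=30
Op 10: tick 4 -> clock=34.
Op 11: insert a.com -> 10.0.0.1 (expiry=34+1=35). clock=34
Op 12: tick 2 -> clock=36. purged={a.com}
Op 13: insert a.com -> 10.0.0.1 (expiry=36+9=45). clock=36
Op 14: insert b.com -> 10.0.0.1 (expiry=36+14=50). clock=36
Op 15: insert b.com -> 10.0.0.1 (expiry=36+3=39). clock=36
Op 16: tick 6 -> clock=42. purged={b.com}
Op 17: insert a.com -> 10.0.0.1 (expiry=42+17=59). clock=42
Op 18: tick 1 -> clock=43.
Op 19: tick 2 -> clock=45.
Op 20: insert b.com -> 10.0.0.2 (expiry=45+6=51). clock=45
Op 21: insert a.com -> 10.0.0.2 (expiry=45+19=64). clock=45
Op 22: insert a.com -> 10.0.0.1 (expiry=45+15=60). clock=45
Op 23: tick 3 -> clock=48.
Op 24: insert a.com -> 10.0.0.1 (expiry=48+2=50). clock=48
lookup a.com: present, ip=10.0.0.1 expiry=50 > clock=48

Answer: 10.0.0.1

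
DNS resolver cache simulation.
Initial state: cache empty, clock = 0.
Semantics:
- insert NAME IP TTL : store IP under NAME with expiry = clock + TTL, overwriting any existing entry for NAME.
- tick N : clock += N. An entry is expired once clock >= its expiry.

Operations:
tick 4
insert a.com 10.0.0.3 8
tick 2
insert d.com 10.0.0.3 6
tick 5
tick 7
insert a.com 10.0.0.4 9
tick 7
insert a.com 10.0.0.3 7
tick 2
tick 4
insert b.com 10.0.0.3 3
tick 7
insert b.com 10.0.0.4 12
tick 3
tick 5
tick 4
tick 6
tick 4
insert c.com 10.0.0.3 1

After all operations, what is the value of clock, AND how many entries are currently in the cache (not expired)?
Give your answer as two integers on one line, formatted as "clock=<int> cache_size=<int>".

Answer: clock=60 cache_size=1

Derivation:
Op 1: tick 4 -> clock=4.
Op 2: insert a.com -> 10.0.0.3 (expiry=4+8=12). clock=4
Op 3: tick 2 -> clock=6.
Op 4: insert d.com -> 10.0.0.3 (expiry=6+6=12). clock=6
Op 5: tick 5 -> clock=11.
Op 6: tick 7 -> clock=18. purged={a.com,d.com}
Op 7: insert a.com -> 10.0.0.4 (expiry=18+9=27). clock=18
Op 8: tick 7 -> clock=25.
Op 9: insert a.com -> 10.0.0.3 (expiry=25+7=32). clock=25
Op 10: tick 2 -> clock=27.
Op 11: tick 4 -> clock=31.
Op 12: insert b.com -> 10.0.0.3 (expiry=31+3=34). clock=31
Op 13: tick 7 -> clock=38. purged={a.com,b.com}
Op 14: insert b.com -> 10.0.0.4 (expiry=38+12=50). clock=38
Op 15: tick 3 -> clock=41.
Op 16: tick 5 -> clock=46.
Op 17: tick 4 -> clock=50. purged={b.com}
Op 18: tick 6 -> clock=56.
Op 19: tick 4 -> clock=60.
Op 20: insert c.com -> 10.0.0.3 (expiry=60+1=61). clock=60
Final clock = 60
Final cache (unexpired): {c.com} -> size=1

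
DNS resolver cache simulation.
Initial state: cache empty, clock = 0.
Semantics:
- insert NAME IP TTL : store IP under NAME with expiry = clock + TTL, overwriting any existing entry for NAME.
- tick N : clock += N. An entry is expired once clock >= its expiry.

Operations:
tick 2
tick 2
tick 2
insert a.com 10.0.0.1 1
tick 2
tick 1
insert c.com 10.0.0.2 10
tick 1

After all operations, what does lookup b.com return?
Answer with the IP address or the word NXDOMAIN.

Op 1: tick 2 -> clock=2.
Op 2: tick 2 -> clock=4.
Op 3: tick 2 -> clock=6.
Op 4: insert a.com -> 10.0.0.1 (expiry=6+1=7). clock=6
Op 5: tick 2 -> clock=8. purged={a.com}
Op 6: tick 1 -> clock=9.
Op 7: insert c.com -> 10.0.0.2 (expiry=9+10=19). clock=9
Op 8: tick 1 -> clock=10.
lookup b.com: not in cache (expired or never inserted)

Answer: NXDOMAIN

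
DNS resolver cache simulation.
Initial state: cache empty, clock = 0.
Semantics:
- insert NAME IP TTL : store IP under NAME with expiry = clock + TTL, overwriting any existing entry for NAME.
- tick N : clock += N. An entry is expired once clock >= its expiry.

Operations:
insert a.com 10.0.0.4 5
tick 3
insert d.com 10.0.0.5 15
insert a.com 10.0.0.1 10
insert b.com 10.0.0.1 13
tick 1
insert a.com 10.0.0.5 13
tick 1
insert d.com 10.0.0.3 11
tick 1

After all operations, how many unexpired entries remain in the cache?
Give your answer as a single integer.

Op 1: insert a.com -> 10.0.0.4 (expiry=0+5=5). clock=0
Op 2: tick 3 -> clock=3.
Op 3: insert d.com -> 10.0.0.5 (expiry=3+15=18). clock=3
Op 4: insert a.com -> 10.0.0.1 (expiry=3+10=13). clock=3
Op 5: insert b.com -> 10.0.0.1 (expiry=3+13=16). clock=3
Op 6: tick 1 -> clock=4.
Op 7: insert a.com -> 10.0.0.5 (expiry=4+13=17). clock=4
Op 8: tick 1 -> clock=5.
Op 9: insert d.com -> 10.0.0.3 (expiry=5+11=16). clock=5
Op 10: tick 1 -> clock=6.
Final cache (unexpired): {a.com,b.com,d.com} -> size=3

Answer: 3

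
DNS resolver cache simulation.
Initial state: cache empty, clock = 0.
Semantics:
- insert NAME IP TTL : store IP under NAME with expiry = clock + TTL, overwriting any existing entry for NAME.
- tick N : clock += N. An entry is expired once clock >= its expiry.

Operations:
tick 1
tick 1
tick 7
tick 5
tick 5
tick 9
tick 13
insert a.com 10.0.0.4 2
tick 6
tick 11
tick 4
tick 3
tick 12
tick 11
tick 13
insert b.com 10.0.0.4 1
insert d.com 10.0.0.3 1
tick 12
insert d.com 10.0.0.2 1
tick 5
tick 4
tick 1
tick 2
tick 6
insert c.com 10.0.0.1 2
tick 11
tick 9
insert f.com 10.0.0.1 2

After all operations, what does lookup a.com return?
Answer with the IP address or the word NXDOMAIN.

Answer: NXDOMAIN

Derivation:
Op 1: tick 1 -> clock=1.
Op 2: tick 1 -> clock=2.
Op 3: tick 7 -> clock=9.
Op 4: tick 5 -> clock=14.
Op 5: tick 5 -> clock=19.
Op 6: tick 9 -> clock=28.
Op 7: tick 13 -> clock=41.
Op 8: insert a.com -> 10.0.0.4 (expiry=41+2=43). clock=41
Op 9: tick 6 -> clock=47. purged={a.com}
Op 10: tick 11 -> clock=58.
Op 11: tick 4 -> clock=62.
Op 12: tick 3 -> clock=65.
Op 13: tick 12 -> clock=77.
Op 14: tick 11 -> clock=88.
Op 15: tick 13 -> clock=101.
Op 16: insert b.com -> 10.0.0.4 (expiry=101+1=102). clock=101
Op 17: insert d.com -> 10.0.0.3 (expiry=101+1=102). clock=101
Op 18: tick 12 -> clock=113. purged={b.com,d.com}
Op 19: insert d.com -> 10.0.0.2 (expiry=113+1=114). clock=113
Op 20: tick 5 -> clock=118. purged={d.com}
Op 21: tick 4 -> clock=122.
Op 22: tick 1 -> clock=123.
Op 23: tick 2 -> clock=125.
Op 24: tick 6 -> clock=131.
Op 25: insert c.com -> 10.0.0.1 (expiry=131+2=133). clock=131
Op 26: tick 11 -> clock=142. purged={c.com}
Op 27: tick 9 -> clock=151.
Op 28: insert f.com -> 10.0.0.1 (expiry=151+2=153). clock=151
lookup a.com: not in cache (expired or never inserted)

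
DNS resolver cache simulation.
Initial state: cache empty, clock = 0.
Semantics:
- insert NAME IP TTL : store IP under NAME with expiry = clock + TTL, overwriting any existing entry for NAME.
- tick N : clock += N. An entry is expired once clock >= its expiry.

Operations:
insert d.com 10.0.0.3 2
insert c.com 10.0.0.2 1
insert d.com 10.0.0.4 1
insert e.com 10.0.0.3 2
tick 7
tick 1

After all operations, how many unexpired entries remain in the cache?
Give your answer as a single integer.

Answer: 0

Derivation:
Op 1: insert d.com -> 10.0.0.3 (expiry=0+2=2). clock=0
Op 2: insert c.com -> 10.0.0.2 (expiry=0+1=1). clock=0
Op 3: insert d.com -> 10.0.0.4 (expiry=0+1=1). clock=0
Op 4: insert e.com -> 10.0.0.3 (expiry=0+2=2). clock=0
Op 5: tick 7 -> clock=7. purged={c.com,d.com,e.com}
Op 6: tick 1 -> clock=8.
Final cache (unexpired): {} -> size=0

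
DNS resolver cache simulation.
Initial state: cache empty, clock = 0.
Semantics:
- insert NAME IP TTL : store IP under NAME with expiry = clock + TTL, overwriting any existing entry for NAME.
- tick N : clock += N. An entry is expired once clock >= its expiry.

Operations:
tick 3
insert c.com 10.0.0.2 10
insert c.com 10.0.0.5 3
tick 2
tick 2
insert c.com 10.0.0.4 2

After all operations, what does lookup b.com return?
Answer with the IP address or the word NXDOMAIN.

Op 1: tick 3 -> clock=3.
Op 2: insert c.com -> 10.0.0.2 (expiry=3+10=13). clock=3
Op 3: insert c.com -> 10.0.0.5 (expiry=3+3=6). clock=3
Op 4: tick 2 -> clock=5.
Op 5: tick 2 -> clock=7. purged={c.com}
Op 6: insert c.com -> 10.0.0.4 (expiry=7+2=9). clock=7
lookup b.com: not in cache (expired or never inserted)

Answer: NXDOMAIN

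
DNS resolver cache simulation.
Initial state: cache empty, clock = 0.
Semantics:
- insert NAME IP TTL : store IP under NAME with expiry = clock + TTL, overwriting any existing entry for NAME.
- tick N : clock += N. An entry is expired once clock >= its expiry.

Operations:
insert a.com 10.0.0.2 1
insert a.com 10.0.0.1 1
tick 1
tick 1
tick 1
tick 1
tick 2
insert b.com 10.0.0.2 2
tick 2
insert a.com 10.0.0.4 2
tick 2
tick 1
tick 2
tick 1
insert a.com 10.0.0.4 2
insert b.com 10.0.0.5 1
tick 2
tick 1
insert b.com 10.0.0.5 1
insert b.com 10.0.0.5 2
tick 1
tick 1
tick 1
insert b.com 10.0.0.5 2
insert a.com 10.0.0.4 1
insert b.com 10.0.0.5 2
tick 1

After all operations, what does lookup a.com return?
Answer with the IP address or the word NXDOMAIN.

Op 1: insert a.com -> 10.0.0.2 (expiry=0+1=1). clock=0
Op 2: insert a.com -> 10.0.0.1 (expiry=0+1=1). clock=0
Op 3: tick 1 -> clock=1. purged={a.com}
Op 4: tick 1 -> clock=2.
Op 5: tick 1 -> clock=3.
Op 6: tick 1 -> clock=4.
Op 7: tick 2 -> clock=6.
Op 8: insert b.com -> 10.0.0.2 (expiry=6+2=8). clock=6
Op 9: tick 2 -> clock=8. purged={b.com}
Op 10: insert a.com -> 10.0.0.4 (expiry=8+2=10). clock=8
Op 11: tick 2 -> clock=10. purged={a.com}
Op 12: tick 1 -> clock=11.
Op 13: tick 2 -> clock=13.
Op 14: tick 1 -> clock=14.
Op 15: insert a.com -> 10.0.0.4 (expiry=14+2=16). clock=14
Op 16: insert b.com -> 10.0.0.5 (expiry=14+1=15). clock=14
Op 17: tick 2 -> clock=16. purged={a.com,b.com}
Op 18: tick 1 -> clock=17.
Op 19: insert b.com -> 10.0.0.5 (expiry=17+1=18). clock=17
Op 20: insert b.com -> 10.0.0.5 (expiry=17+2=19). clock=17
Op 21: tick 1 -> clock=18.
Op 22: tick 1 -> clock=19. purged={b.com}
Op 23: tick 1 -> clock=20.
Op 24: insert b.com -> 10.0.0.5 (expiry=20+2=22). clock=20
Op 25: insert a.com -> 10.0.0.4 (expiry=20+1=21). clock=20
Op 26: insert b.com -> 10.0.0.5 (expiry=20+2=22). clock=20
Op 27: tick 1 -> clock=21. purged={a.com}
lookup a.com: not in cache (expired or never inserted)

Answer: NXDOMAIN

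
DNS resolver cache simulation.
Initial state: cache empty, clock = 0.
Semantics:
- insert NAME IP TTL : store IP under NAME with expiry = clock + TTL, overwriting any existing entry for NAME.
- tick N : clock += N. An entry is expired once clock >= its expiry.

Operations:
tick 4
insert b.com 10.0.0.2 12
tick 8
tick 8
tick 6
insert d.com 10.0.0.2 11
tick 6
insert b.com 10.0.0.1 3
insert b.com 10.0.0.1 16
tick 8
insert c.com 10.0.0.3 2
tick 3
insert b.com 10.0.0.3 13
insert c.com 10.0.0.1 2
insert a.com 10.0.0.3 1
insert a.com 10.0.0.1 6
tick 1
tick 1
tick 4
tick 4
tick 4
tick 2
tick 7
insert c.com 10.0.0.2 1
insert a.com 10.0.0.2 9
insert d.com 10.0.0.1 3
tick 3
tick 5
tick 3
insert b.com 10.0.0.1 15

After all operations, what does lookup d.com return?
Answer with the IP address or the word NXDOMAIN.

Op 1: tick 4 -> clock=4.
Op 2: insert b.com -> 10.0.0.2 (expiry=4+12=16). clock=4
Op 3: tick 8 -> clock=12.
Op 4: tick 8 -> clock=20. purged={b.com}
Op 5: tick 6 -> clock=26.
Op 6: insert d.com -> 10.0.0.2 (expiry=26+11=37). clock=26
Op 7: tick 6 -> clock=32.
Op 8: insert b.com -> 10.0.0.1 (expiry=32+3=35). clock=32
Op 9: insert b.com -> 10.0.0.1 (expiry=32+16=48). clock=32
Op 10: tick 8 -> clock=40. purged={d.com}
Op 11: insert c.com -> 10.0.0.3 (expiry=40+2=42). clock=40
Op 12: tick 3 -> clock=43. purged={c.com}
Op 13: insert b.com -> 10.0.0.3 (expiry=43+13=56). clock=43
Op 14: insert c.com -> 10.0.0.1 (expiry=43+2=45). clock=43
Op 15: insert a.com -> 10.0.0.3 (expiry=43+1=44). clock=43
Op 16: insert a.com -> 10.0.0.1 (expiry=43+6=49). clock=43
Op 17: tick 1 -> clock=44.
Op 18: tick 1 -> clock=45. purged={c.com}
Op 19: tick 4 -> clock=49. purged={a.com}
Op 20: tick 4 -> clock=53.
Op 21: tick 4 -> clock=57. purged={b.com}
Op 22: tick 2 -> clock=59.
Op 23: tick 7 -> clock=66.
Op 24: insert c.com -> 10.0.0.2 (expiry=66+1=67). clock=66
Op 25: insert a.com -> 10.0.0.2 (expiry=66+9=75). clock=66
Op 26: insert d.com -> 10.0.0.1 (expiry=66+3=69). clock=66
Op 27: tick 3 -> clock=69. purged={c.com,d.com}
Op 28: tick 5 -> clock=74.
Op 29: tick 3 -> clock=77. purged={a.com}
Op 30: insert b.com -> 10.0.0.1 (expiry=77+15=92). clock=77
lookup d.com: not in cache (expired or never inserted)

Answer: NXDOMAIN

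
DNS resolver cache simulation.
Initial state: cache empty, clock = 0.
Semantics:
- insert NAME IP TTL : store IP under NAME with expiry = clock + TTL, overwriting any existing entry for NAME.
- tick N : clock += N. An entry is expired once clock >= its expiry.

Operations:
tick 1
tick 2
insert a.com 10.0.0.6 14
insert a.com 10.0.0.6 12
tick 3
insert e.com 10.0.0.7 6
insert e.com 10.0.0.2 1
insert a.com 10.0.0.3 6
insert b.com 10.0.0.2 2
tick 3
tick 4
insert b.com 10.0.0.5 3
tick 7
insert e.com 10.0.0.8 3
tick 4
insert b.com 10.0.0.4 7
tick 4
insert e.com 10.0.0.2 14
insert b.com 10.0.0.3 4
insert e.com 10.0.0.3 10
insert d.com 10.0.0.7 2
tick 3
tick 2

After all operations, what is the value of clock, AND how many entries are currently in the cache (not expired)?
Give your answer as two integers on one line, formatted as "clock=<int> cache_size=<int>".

Op 1: tick 1 -> clock=1.
Op 2: tick 2 -> clock=3.
Op 3: insert a.com -> 10.0.0.6 (expiry=3+14=17). clock=3
Op 4: insert a.com -> 10.0.0.6 (expiry=3+12=15). clock=3
Op 5: tick 3 -> clock=6.
Op 6: insert e.com -> 10.0.0.7 (expiry=6+6=12). clock=6
Op 7: insert e.com -> 10.0.0.2 (expiry=6+1=7). clock=6
Op 8: insert a.com -> 10.0.0.3 (expiry=6+6=12). clock=6
Op 9: insert b.com -> 10.0.0.2 (expiry=6+2=8). clock=6
Op 10: tick 3 -> clock=9. purged={b.com,e.com}
Op 11: tick 4 -> clock=13. purged={a.com}
Op 12: insert b.com -> 10.0.0.5 (expiry=13+3=16). clock=13
Op 13: tick 7 -> clock=20. purged={b.com}
Op 14: insert e.com -> 10.0.0.8 (expiry=20+3=23). clock=20
Op 15: tick 4 -> clock=24. purged={e.com}
Op 16: insert b.com -> 10.0.0.4 (expiry=24+7=31). clock=24
Op 17: tick 4 -> clock=28.
Op 18: insert e.com -> 10.0.0.2 (expiry=28+14=42). clock=28
Op 19: insert b.com -> 10.0.0.3 (expiry=28+4=32). clock=28
Op 20: insert e.com -> 10.0.0.3 (expiry=28+10=38). clock=28
Op 21: insert d.com -> 10.0.0.7 (expiry=28+2=30). clock=28
Op 22: tick 3 -> clock=31. purged={d.com}
Op 23: tick 2 -> clock=33. purged={b.com}
Final clock = 33
Final cache (unexpired): {e.com} -> size=1

Answer: clock=33 cache_size=1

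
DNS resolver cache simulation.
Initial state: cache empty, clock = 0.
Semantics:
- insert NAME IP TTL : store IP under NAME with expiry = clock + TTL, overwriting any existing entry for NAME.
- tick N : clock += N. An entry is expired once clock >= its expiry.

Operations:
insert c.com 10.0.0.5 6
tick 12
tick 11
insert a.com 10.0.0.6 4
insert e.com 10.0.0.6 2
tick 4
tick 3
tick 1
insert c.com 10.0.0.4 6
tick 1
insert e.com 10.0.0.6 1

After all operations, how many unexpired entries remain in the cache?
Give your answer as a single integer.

Op 1: insert c.com -> 10.0.0.5 (expiry=0+6=6). clock=0
Op 2: tick 12 -> clock=12. purged={c.com}
Op 3: tick 11 -> clock=23.
Op 4: insert a.com -> 10.0.0.6 (expiry=23+4=27). clock=23
Op 5: insert e.com -> 10.0.0.6 (expiry=23+2=25). clock=23
Op 6: tick 4 -> clock=27. purged={a.com,e.com}
Op 7: tick 3 -> clock=30.
Op 8: tick 1 -> clock=31.
Op 9: insert c.com -> 10.0.0.4 (expiry=31+6=37). clock=31
Op 10: tick 1 -> clock=32.
Op 11: insert e.com -> 10.0.0.6 (expiry=32+1=33). clock=32
Final cache (unexpired): {c.com,e.com} -> size=2

Answer: 2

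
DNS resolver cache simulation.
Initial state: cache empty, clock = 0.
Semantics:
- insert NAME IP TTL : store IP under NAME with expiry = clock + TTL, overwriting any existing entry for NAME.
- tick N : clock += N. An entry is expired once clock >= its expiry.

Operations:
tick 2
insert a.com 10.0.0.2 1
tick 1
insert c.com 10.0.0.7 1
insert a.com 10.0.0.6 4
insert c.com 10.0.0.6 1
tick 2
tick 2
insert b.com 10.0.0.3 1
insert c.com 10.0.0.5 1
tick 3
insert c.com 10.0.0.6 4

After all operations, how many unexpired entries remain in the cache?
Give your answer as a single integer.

Op 1: tick 2 -> clock=2.
Op 2: insert a.com -> 10.0.0.2 (expiry=2+1=3). clock=2
Op 3: tick 1 -> clock=3. purged={a.com}
Op 4: insert c.com -> 10.0.0.7 (expiry=3+1=4). clock=3
Op 5: insert a.com -> 10.0.0.6 (expiry=3+4=7). clock=3
Op 6: insert c.com -> 10.0.0.6 (expiry=3+1=4). clock=3
Op 7: tick 2 -> clock=5. purged={c.com}
Op 8: tick 2 -> clock=7. purged={a.com}
Op 9: insert b.com -> 10.0.0.3 (expiry=7+1=8). clock=7
Op 10: insert c.com -> 10.0.0.5 (expiry=7+1=8). clock=7
Op 11: tick 3 -> clock=10. purged={b.com,c.com}
Op 12: insert c.com -> 10.0.0.6 (expiry=10+4=14). clock=10
Final cache (unexpired): {c.com} -> size=1

Answer: 1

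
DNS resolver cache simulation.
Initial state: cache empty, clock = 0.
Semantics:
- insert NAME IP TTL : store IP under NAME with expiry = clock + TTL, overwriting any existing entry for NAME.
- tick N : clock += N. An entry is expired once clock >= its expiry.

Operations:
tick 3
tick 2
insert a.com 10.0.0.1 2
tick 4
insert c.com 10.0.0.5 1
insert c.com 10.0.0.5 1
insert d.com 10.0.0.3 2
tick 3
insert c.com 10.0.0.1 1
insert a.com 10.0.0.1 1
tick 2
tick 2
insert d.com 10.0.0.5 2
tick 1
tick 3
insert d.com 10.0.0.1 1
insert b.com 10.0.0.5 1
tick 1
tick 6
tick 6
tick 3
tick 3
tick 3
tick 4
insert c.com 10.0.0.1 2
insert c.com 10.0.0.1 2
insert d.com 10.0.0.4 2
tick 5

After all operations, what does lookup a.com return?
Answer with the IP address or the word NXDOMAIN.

Op 1: tick 3 -> clock=3.
Op 2: tick 2 -> clock=5.
Op 3: insert a.com -> 10.0.0.1 (expiry=5+2=7). clock=5
Op 4: tick 4 -> clock=9. purged={a.com}
Op 5: insert c.com -> 10.0.0.5 (expiry=9+1=10). clock=9
Op 6: insert c.com -> 10.0.0.5 (expiry=9+1=10). clock=9
Op 7: insert d.com -> 10.0.0.3 (expiry=9+2=11). clock=9
Op 8: tick 3 -> clock=12. purged={c.com,d.com}
Op 9: insert c.com -> 10.0.0.1 (expiry=12+1=13). clock=12
Op 10: insert a.com -> 10.0.0.1 (expiry=12+1=13). clock=12
Op 11: tick 2 -> clock=14. purged={a.com,c.com}
Op 12: tick 2 -> clock=16.
Op 13: insert d.com -> 10.0.0.5 (expiry=16+2=18). clock=16
Op 14: tick 1 -> clock=17.
Op 15: tick 3 -> clock=20. purged={d.com}
Op 16: insert d.com -> 10.0.0.1 (expiry=20+1=21). clock=20
Op 17: insert b.com -> 10.0.0.5 (expiry=20+1=21). clock=20
Op 18: tick 1 -> clock=21. purged={b.com,d.com}
Op 19: tick 6 -> clock=27.
Op 20: tick 6 -> clock=33.
Op 21: tick 3 -> clock=36.
Op 22: tick 3 -> clock=39.
Op 23: tick 3 -> clock=42.
Op 24: tick 4 -> clock=46.
Op 25: insert c.com -> 10.0.0.1 (expiry=46+2=48). clock=46
Op 26: insert c.com -> 10.0.0.1 (expiry=46+2=48). clock=46
Op 27: insert d.com -> 10.0.0.4 (expiry=46+2=48). clock=46
Op 28: tick 5 -> clock=51. purged={c.com,d.com}
lookup a.com: not in cache (expired or never inserted)

Answer: NXDOMAIN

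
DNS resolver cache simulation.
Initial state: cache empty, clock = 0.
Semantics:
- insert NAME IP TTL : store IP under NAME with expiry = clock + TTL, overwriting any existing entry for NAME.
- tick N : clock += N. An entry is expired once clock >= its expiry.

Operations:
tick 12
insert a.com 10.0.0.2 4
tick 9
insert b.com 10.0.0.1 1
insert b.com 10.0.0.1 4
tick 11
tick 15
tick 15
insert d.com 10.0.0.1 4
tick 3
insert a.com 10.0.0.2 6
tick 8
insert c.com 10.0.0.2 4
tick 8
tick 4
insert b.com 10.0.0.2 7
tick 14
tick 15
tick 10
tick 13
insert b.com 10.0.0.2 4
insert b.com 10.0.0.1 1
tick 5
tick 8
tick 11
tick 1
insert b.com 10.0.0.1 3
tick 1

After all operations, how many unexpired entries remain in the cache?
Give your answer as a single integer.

Op 1: tick 12 -> clock=12.
Op 2: insert a.com -> 10.0.0.2 (expiry=12+4=16). clock=12
Op 3: tick 9 -> clock=21. purged={a.com}
Op 4: insert b.com -> 10.0.0.1 (expiry=21+1=22). clock=21
Op 5: insert b.com -> 10.0.0.1 (expiry=21+4=25). clock=21
Op 6: tick 11 -> clock=32. purged={b.com}
Op 7: tick 15 -> clock=47.
Op 8: tick 15 -> clock=62.
Op 9: insert d.com -> 10.0.0.1 (expiry=62+4=66). clock=62
Op 10: tick 3 -> clock=65.
Op 11: insert a.com -> 10.0.0.2 (expiry=65+6=71). clock=65
Op 12: tick 8 -> clock=73. purged={a.com,d.com}
Op 13: insert c.com -> 10.0.0.2 (expiry=73+4=77). clock=73
Op 14: tick 8 -> clock=81. purged={c.com}
Op 15: tick 4 -> clock=85.
Op 16: insert b.com -> 10.0.0.2 (expiry=85+7=92). clock=85
Op 17: tick 14 -> clock=99. purged={b.com}
Op 18: tick 15 -> clock=114.
Op 19: tick 10 -> clock=124.
Op 20: tick 13 -> clock=137.
Op 21: insert b.com -> 10.0.0.2 (expiry=137+4=141). clock=137
Op 22: insert b.com -> 10.0.0.1 (expiry=137+1=138). clock=137
Op 23: tick 5 -> clock=142. purged={b.com}
Op 24: tick 8 -> clock=150.
Op 25: tick 11 -> clock=161.
Op 26: tick 1 -> clock=162.
Op 27: insert b.com -> 10.0.0.1 (expiry=162+3=165). clock=162
Op 28: tick 1 -> clock=163.
Final cache (unexpired): {b.com} -> size=1

Answer: 1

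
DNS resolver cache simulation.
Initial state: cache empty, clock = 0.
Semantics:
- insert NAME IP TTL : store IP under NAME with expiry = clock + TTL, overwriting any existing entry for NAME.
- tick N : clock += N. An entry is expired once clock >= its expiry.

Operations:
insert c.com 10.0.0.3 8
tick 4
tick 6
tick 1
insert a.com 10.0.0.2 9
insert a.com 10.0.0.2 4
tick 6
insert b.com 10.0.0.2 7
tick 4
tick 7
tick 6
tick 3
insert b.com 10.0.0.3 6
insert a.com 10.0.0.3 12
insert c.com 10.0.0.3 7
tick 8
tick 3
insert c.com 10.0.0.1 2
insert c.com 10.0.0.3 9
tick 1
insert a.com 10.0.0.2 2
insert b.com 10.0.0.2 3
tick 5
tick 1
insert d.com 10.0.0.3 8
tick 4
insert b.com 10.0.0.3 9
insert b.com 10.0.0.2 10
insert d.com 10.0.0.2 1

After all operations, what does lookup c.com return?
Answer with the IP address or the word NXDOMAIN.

Answer: NXDOMAIN

Derivation:
Op 1: insert c.com -> 10.0.0.3 (expiry=0+8=8). clock=0
Op 2: tick 4 -> clock=4.
Op 3: tick 6 -> clock=10. purged={c.com}
Op 4: tick 1 -> clock=11.
Op 5: insert a.com -> 10.0.0.2 (expiry=11+9=20). clock=11
Op 6: insert a.com -> 10.0.0.2 (expiry=11+4=15). clock=11
Op 7: tick 6 -> clock=17. purged={a.com}
Op 8: insert b.com -> 10.0.0.2 (expiry=17+7=24). clock=17
Op 9: tick 4 -> clock=21.
Op 10: tick 7 -> clock=28. purged={b.com}
Op 11: tick 6 -> clock=34.
Op 12: tick 3 -> clock=37.
Op 13: insert b.com -> 10.0.0.3 (expiry=37+6=43). clock=37
Op 14: insert a.com -> 10.0.0.3 (expiry=37+12=49). clock=37
Op 15: insert c.com -> 10.0.0.3 (expiry=37+7=44). clock=37
Op 16: tick 8 -> clock=45. purged={b.com,c.com}
Op 17: tick 3 -> clock=48.
Op 18: insert c.com -> 10.0.0.1 (expiry=48+2=50). clock=48
Op 19: insert c.com -> 10.0.0.3 (expiry=48+9=57). clock=48
Op 20: tick 1 -> clock=49. purged={a.com}
Op 21: insert a.com -> 10.0.0.2 (expiry=49+2=51). clock=49
Op 22: insert b.com -> 10.0.0.2 (expiry=49+3=52). clock=49
Op 23: tick 5 -> clock=54. purged={a.com,b.com}
Op 24: tick 1 -> clock=55.
Op 25: insert d.com -> 10.0.0.3 (expiry=55+8=63). clock=55
Op 26: tick 4 -> clock=59. purged={c.com}
Op 27: insert b.com -> 10.0.0.3 (expiry=59+9=68). clock=59
Op 28: insert b.com -> 10.0.0.2 (expiry=59+10=69). clock=59
Op 29: insert d.com -> 10.0.0.2 (expiry=59+1=60). clock=59
lookup c.com: not in cache (expired or never inserted)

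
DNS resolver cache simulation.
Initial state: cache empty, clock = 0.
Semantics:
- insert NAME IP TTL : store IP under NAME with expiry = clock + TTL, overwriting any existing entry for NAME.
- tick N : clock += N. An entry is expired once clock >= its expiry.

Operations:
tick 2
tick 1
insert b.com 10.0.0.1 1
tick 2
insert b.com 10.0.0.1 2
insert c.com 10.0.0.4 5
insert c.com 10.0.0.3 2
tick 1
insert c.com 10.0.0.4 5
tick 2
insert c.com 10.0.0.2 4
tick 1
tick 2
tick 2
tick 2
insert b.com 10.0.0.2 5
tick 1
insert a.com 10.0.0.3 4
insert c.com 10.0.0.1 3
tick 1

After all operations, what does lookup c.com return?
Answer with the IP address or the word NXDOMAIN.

Answer: 10.0.0.1

Derivation:
Op 1: tick 2 -> clock=2.
Op 2: tick 1 -> clock=3.
Op 3: insert b.com -> 10.0.0.1 (expiry=3+1=4). clock=3
Op 4: tick 2 -> clock=5. purged={b.com}
Op 5: insert b.com -> 10.0.0.1 (expiry=5+2=7). clock=5
Op 6: insert c.com -> 10.0.0.4 (expiry=5+5=10). clock=5
Op 7: insert c.com -> 10.0.0.3 (expiry=5+2=7). clock=5
Op 8: tick 1 -> clock=6.
Op 9: insert c.com -> 10.0.0.4 (expiry=6+5=11). clock=6
Op 10: tick 2 -> clock=8. purged={b.com}
Op 11: insert c.com -> 10.0.0.2 (expiry=8+4=12). clock=8
Op 12: tick 1 -> clock=9.
Op 13: tick 2 -> clock=11.
Op 14: tick 2 -> clock=13. purged={c.com}
Op 15: tick 2 -> clock=15.
Op 16: insert b.com -> 10.0.0.2 (expiry=15+5=20). clock=15
Op 17: tick 1 -> clock=16.
Op 18: insert a.com -> 10.0.0.3 (expiry=16+4=20). clock=16
Op 19: insert c.com -> 10.0.0.1 (expiry=16+3=19). clock=16
Op 20: tick 1 -> clock=17.
lookup c.com: present, ip=10.0.0.1 expiry=19 > clock=17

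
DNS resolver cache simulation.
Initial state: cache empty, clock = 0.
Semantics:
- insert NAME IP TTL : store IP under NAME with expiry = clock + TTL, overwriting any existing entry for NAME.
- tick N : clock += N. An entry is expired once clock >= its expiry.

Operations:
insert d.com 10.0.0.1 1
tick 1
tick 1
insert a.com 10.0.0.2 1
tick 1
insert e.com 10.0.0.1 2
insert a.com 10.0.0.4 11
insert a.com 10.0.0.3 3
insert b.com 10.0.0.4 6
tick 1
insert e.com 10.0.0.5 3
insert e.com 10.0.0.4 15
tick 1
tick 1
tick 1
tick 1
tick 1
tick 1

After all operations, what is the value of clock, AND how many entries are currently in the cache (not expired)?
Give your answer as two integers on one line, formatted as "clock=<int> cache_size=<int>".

Op 1: insert d.com -> 10.0.0.1 (expiry=0+1=1). clock=0
Op 2: tick 1 -> clock=1. purged={d.com}
Op 3: tick 1 -> clock=2.
Op 4: insert a.com -> 10.0.0.2 (expiry=2+1=3). clock=2
Op 5: tick 1 -> clock=3. purged={a.com}
Op 6: insert e.com -> 10.0.0.1 (expiry=3+2=5). clock=3
Op 7: insert a.com -> 10.0.0.4 (expiry=3+11=14). clock=3
Op 8: insert a.com -> 10.0.0.3 (expiry=3+3=6). clock=3
Op 9: insert b.com -> 10.0.0.4 (expiry=3+6=9). clock=3
Op 10: tick 1 -> clock=4.
Op 11: insert e.com -> 10.0.0.5 (expiry=4+3=7). clock=4
Op 12: insert e.com -> 10.0.0.4 (expiry=4+15=19). clock=4
Op 13: tick 1 -> clock=5.
Op 14: tick 1 -> clock=6. purged={a.com}
Op 15: tick 1 -> clock=7.
Op 16: tick 1 -> clock=8.
Op 17: tick 1 -> clock=9. purged={b.com}
Op 18: tick 1 -> clock=10.
Final clock = 10
Final cache (unexpired): {e.com} -> size=1

Answer: clock=10 cache_size=1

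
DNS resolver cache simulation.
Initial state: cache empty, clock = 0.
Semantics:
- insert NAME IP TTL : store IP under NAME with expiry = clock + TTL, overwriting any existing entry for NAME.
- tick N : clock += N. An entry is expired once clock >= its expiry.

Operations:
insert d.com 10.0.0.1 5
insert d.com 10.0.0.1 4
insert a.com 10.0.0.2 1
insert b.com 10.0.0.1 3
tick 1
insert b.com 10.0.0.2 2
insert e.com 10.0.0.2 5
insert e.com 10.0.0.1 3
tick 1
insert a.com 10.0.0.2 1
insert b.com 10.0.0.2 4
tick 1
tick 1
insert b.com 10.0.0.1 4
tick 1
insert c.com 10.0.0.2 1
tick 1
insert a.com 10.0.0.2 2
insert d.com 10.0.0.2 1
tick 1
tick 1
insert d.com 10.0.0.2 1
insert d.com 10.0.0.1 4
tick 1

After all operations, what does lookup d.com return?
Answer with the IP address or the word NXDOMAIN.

Answer: 10.0.0.1

Derivation:
Op 1: insert d.com -> 10.0.0.1 (expiry=0+5=5). clock=0
Op 2: insert d.com -> 10.0.0.1 (expiry=0+4=4). clock=0
Op 3: insert a.com -> 10.0.0.2 (expiry=0+1=1). clock=0
Op 4: insert b.com -> 10.0.0.1 (expiry=0+3=3). clock=0
Op 5: tick 1 -> clock=1. purged={a.com}
Op 6: insert b.com -> 10.0.0.2 (expiry=1+2=3). clock=1
Op 7: insert e.com -> 10.0.0.2 (expiry=1+5=6). clock=1
Op 8: insert e.com -> 10.0.0.1 (expiry=1+3=4). clock=1
Op 9: tick 1 -> clock=2.
Op 10: insert a.com -> 10.0.0.2 (expiry=2+1=3). clock=2
Op 11: insert b.com -> 10.0.0.2 (expiry=2+4=6). clock=2
Op 12: tick 1 -> clock=3. purged={a.com}
Op 13: tick 1 -> clock=4. purged={d.com,e.com}
Op 14: insert b.com -> 10.0.0.1 (expiry=4+4=8). clock=4
Op 15: tick 1 -> clock=5.
Op 16: insert c.com -> 10.0.0.2 (expiry=5+1=6). clock=5
Op 17: tick 1 -> clock=6. purged={c.com}
Op 18: insert a.com -> 10.0.0.2 (expiry=6+2=8). clock=6
Op 19: insert d.com -> 10.0.0.2 (expiry=6+1=7). clock=6
Op 20: tick 1 -> clock=7. purged={d.com}
Op 21: tick 1 -> clock=8. purged={a.com,b.com}
Op 22: insert d.com -> 10.0.0.2 (expiry=8+1=9). clock=8
Op 23: insert d.com -> 10.0.0.1 (expiry=8+4=12). clock=8
Op 24: tick 1 -> clock=9.
lookup d.com: present, ip=10.0.0.1 expiry=12 > clock=9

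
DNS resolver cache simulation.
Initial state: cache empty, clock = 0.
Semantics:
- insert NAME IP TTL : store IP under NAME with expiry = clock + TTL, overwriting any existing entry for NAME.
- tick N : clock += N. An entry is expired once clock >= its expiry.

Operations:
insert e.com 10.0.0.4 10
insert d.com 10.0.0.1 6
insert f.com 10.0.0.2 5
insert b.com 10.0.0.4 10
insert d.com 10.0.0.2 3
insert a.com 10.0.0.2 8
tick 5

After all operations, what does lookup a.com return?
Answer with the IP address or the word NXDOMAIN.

Answer: 10.0.0.2

Derivation:
Op 1: insert e.com -> 10.0.0.4 (expiry=0+10=10). clock=0
Op 2: insert d.com -> 10.0.0.1 (expiry=0+6=6). clock=0
Op 3: insert f.com -> 10.0.0.2 (expiry=0+5=5). clock=0
Op 4: insert b.com -> 10.0.0.4 (expiry=0+10=10). clock=0
Op 5: insert d.com -> 10.0.0.2 (expiry=0+3=3). clock=0
Op 6: insert a.com -> 10.0.0.2 (expiry=0+8=8). clock=0
Op 7: tick 5 -> clock=5. purged={d.com,f.com}
lookup a.com: present, ip=10.0.0.2 expiry=8 > clock=5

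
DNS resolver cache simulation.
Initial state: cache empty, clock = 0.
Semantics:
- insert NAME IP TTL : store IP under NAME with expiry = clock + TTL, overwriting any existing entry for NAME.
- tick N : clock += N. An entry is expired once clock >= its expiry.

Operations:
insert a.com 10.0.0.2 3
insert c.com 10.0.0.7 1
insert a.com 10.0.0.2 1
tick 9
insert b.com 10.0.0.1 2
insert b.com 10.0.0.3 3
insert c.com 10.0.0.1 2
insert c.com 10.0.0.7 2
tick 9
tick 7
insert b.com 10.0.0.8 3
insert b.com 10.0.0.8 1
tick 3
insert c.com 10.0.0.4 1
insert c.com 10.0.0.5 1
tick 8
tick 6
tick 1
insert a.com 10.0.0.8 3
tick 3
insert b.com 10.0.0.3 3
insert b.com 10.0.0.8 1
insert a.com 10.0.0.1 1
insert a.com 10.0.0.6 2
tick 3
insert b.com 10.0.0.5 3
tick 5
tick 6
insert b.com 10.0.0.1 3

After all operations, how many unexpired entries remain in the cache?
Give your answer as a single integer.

Op 1: insert a.com -> 10.0.0.2 (expiry=0+3=3). clock=0
Op 2: insert c.com -> 10.0.0.7 (expiry=0+1=1). clock=0
Op 3: insert a.com -> 10.0.0.2 (expiry=0+1=1). clock=0
Op 4: tick 9 -> clock=9. purged={a.com,c.com}
Op 5: insert b.com -> 10.0.0.1 (expiry=9+2=11). clock=9
Op 6: insert b.com -> 10.0.0.3 (expiry=9+3=12). clock=9
Op 7: insert c.com -> 10.0.0.1 (expiry=9+2=11). clock=9
Op 8: insert c.com -> 10.0.0.7 (expiry=9+2=11). clock=9
Op 9: tick 9 -> clock=18. purged={b.com,c.com}
Op 10: tick 7 -> clock=25.
Op 11: insert b.com -> 10.0.0.8 (expiry=25+3=28). clock=25
Op 12: insert b.com -> 10.0.0.8 (expiry=25+1=26). clock=25
Op 13: tick 3 -> clock=28. purged={b.com}
Op 14: insert c.com -> 10.0.0.4 (expiry=28+1=29). clock=28
Op 15: insert c.com -> 10.0.0.5 (expiry=28+1=29). clock=28
Op 16: tick 8 -> clock=36. purged={c.com}
Op 17: tick 6 -> clock=42.
Op 18: tick 1 -> clock=43.
Op 19: insert a.com -> 10.0.0.8 (expiry=43+3=46). clock=43
Op 20: tick 3 -> clock=46. purged={a.com}
Op 21: insert b.com -> 10.0.0.3 (expiry=46+3=49). clock=46
Op 22: insert b.com -> 10.0.0.8 (expiry=46+1=47). clock=46
Op 23: insert a.com -> 10.0.0.1 (expiry=46+1=47). clock=46
Op 24: insert a.com -> 10.0.0.6 (expiry=46+2=48). clock=46
Op 25: tick 3 -> clock=49. purged={a.com,b.com}
Op 26: insert b.com -> 10.0.0.5 (expiry=49+3=52). clock=49
Op 27: tick 5 -> clock=54. purged={b.com}
Op 28: tick 6 -> clock=60.
Op 29: insert b.com -> 10.0.0.1 (expiry=60+3=63). clock=60
Final cache (unexpired): {b.com} -> size=1

Answer: 1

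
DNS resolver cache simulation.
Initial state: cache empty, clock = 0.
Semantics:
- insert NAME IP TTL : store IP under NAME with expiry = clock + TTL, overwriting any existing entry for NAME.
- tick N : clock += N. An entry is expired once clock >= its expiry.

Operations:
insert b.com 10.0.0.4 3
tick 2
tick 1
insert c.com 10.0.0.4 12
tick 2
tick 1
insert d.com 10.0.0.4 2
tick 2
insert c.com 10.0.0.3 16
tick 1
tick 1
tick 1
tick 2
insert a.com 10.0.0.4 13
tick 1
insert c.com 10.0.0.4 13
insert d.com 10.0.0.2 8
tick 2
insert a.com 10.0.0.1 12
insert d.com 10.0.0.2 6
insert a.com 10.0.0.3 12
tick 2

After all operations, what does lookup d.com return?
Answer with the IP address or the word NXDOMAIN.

Op 1: insert b.com -> 10.0.0.4 (expiry=0+3=3). clock=0
Op 2: tick 2 -> clock=2.
Op 3: tick 1 -> clock=3. purged={b.com}
Op 4: insert c.com -> 10.0.0.4 (expiry=3+12=15). clock=3
Op 5: tick 2 -> clock=5.
Op 6: tick 1 -> clock=6.
Op 7: insert d.com -> 10.0.0.4 (expiry=6+2=8). clock=6
Op 8: tick 2 -> clock=8. purged={d.com}
Op 9: insert c.com -> 10.0.0.3 (expiry=8+16=24). clock=8
Op 10: tick 1 -> clock=9.
Op 11: tick 1 -> clock=10.
Op 12: tick 1 -> clock=11.
Op 13: tick 2 -> clock=13.
Op 14: insert a.com -> 10.0.0.4 (expiry=13+13=26). clock=13
Op 15: tick 1 -> clock=14.
Op 16: insert c.com -> 10.0.0.4 (expiry=14+13=27). clock=14
Op 17: insert d.com -> 10.0.0.2 (expiry=14+8=22). clock=14
Op 18: tick 2 -> clock=16.
Op 19: insert a.com -> 10.0.0.1 (expiry=16+12=28). clock=16
Op 20: insert d.com -> 10.0.0.2 (expiry=16+6=22). clock=16
Op 21: insert a.com -> 10.0.0.3 (expiry=16+12=28). clock=16
Op 22: tick 2 -> clock=18.
lookup d.com: present, ip=10.0.0.2 expiry=22 > clock=18

Answer: 10.0.0.2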